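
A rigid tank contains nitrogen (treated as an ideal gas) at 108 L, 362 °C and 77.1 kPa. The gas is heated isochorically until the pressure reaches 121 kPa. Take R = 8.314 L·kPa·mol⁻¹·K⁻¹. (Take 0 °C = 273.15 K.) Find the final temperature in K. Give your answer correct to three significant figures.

Convert: T₁ = 635.1 K.
Isochoric, so P/T is constant: V₂ = V₁; T₂ = T₁·(P₂/P₁) = 996.8 K.

T₂ ≈ 997 K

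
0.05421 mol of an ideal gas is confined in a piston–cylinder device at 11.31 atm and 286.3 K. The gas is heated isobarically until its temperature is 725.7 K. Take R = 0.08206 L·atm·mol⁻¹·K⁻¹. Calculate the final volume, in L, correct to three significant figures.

V₂ ≈ 0.285 L

From PV = nRT: V₁ = nRT₁/P₁ = 0.1126 L.
P constant ⇒ V ∝ T: P₂ = P₁; V₂ = V₁·(T₂/T₁) = 0.2854 L.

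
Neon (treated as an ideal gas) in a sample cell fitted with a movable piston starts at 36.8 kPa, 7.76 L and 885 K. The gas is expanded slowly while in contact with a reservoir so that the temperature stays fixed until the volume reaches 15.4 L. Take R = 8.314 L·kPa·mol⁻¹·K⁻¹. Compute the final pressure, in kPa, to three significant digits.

P₂ ≈ 18.5 kPa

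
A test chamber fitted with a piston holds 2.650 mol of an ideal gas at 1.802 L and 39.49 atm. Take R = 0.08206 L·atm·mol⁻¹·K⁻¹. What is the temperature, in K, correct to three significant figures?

T ≈ 327 K

PV = nRT ⇒ T = PV/(nR) = (39.49 × 1.802) / (2.650 × 0.08206)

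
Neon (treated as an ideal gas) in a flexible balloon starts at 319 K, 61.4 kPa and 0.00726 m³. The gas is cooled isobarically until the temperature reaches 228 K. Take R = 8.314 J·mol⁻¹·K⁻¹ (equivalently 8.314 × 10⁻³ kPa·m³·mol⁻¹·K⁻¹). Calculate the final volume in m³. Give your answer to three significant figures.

V₂ ≈ 0.00519 m³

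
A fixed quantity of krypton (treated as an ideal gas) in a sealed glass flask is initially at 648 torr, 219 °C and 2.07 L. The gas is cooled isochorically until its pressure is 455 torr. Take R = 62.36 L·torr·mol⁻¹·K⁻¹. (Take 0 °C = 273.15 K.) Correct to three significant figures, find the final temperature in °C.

T₂ ≈ 72.4 °C

Convert: T₁ = 492.1 K.
V constant ⇒ P ∝ T: V₂ = V₁; T₂ = T₁·(P₂/P₁) = 345.6 K.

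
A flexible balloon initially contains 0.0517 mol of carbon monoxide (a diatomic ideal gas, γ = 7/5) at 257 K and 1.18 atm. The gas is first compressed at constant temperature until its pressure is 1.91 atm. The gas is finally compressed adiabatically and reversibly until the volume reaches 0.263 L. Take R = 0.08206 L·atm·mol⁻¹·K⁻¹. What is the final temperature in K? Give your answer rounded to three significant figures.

T₃ ≈ 350 K

From PV = nRT: V₁ = nRT₁/P₁ = 0.9240 L.
Isothermal, so P V is constant: T₂ = T₁; V₂ = V₁·(P₁/P₂) = 0.5708 L.
Adiabatic (γ = 7/5), T V^(γ−1) and P V^γ constant: T₃ = T₂·(V₂/V₃)^(γ−1) = 350.4 K; P₃ = P₂·(V₂/V₃)^γ = 5.652 atm.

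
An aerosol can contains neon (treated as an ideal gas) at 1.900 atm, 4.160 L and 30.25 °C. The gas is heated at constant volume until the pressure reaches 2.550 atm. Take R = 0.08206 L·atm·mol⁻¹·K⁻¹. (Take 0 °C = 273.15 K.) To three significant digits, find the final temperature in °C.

T₂ ≈ 134 °C

Convert: T₁ = 303.4 K.
Isochoric, so P/T is constant: V₂ = V₁; T₂ = T₁·(P₂/P₁) = 407.2 K.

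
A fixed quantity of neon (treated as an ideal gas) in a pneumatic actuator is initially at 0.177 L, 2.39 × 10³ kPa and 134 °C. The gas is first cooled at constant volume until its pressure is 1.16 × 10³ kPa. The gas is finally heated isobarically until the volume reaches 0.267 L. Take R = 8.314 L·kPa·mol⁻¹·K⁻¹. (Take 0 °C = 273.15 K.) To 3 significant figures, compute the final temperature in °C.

Convert: T₁ = 407.1 K.
Isochoric, so P/T is constant: V₂ = V₁; T₂ = T₁·(P₂/P₁) = 197.6 K.
Isobaric, so V/T is constant: P₃ = P₂; T₃ = T₂·(V₃/V₂) = 298.1 K.

T₃ ≈ 24.9 °C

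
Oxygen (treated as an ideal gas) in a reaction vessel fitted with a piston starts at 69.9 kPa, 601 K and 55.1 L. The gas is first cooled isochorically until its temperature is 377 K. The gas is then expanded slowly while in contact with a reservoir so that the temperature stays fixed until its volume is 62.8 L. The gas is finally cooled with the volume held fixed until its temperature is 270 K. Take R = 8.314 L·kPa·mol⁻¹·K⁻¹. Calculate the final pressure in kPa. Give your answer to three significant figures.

P₄ ≈ 27.6 kPa

V constant ⇒ P ∝ T: V₂ = V₁; P₂ = P₁·(T₂/T₁) = 43.85 kPa.
Isothermal, so P V is constant: T₃ = T₂; P₃ = P₂·(V₂/V₃) = 38.47 kPa.
Isochoric, so P/T is constant: V₄ = V₃; P₄ = P₃·(T₄/T₃) = 27.55 kPa.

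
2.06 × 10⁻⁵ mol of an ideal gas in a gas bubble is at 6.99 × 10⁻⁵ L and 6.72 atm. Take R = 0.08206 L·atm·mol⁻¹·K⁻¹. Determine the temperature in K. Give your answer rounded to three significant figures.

PV = nRT ⇒ T = PV/(nR) = (6.72 × 6.99e-05) / (2.06e-05 × 0.08206)

T ≈ 278 K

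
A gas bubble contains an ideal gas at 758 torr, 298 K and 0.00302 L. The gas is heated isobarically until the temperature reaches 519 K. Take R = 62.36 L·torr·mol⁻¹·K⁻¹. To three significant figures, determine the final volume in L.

P constant ⇒ V ∝ T: P₂ = P₁; V₂ = V₁·(T₂/T₁) = 0.005260 L.

V₂ ≈ 0.00526 L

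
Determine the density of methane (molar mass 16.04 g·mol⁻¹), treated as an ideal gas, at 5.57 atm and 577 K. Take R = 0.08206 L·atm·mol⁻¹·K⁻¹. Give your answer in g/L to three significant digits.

ρ = PM/(RT) = (5.57 × 16.04) / (0.08206 × 577.0)

ρ ≈ 1.89 g/L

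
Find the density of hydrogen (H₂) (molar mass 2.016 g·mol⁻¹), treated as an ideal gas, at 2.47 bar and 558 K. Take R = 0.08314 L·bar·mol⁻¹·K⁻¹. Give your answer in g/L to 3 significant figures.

ρ ≈ 0.107 g/L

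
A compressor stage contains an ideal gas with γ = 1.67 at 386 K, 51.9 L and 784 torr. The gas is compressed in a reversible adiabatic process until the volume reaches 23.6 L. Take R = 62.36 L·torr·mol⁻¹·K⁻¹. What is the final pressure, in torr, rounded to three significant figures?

P₂ ≈ 2.92e+03 torr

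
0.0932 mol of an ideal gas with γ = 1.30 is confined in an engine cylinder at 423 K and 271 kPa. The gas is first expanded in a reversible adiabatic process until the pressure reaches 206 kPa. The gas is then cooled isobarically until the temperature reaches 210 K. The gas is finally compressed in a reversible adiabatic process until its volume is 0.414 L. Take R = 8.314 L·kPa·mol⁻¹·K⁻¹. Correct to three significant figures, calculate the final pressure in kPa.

P₄ ≈ 477 kPa

From PV = nRT: V₁ = nRT₁/P₁ = 1.209 L.
Reversible adiabatic, γ = 1.30: T₂ = T₁·(P₂/P₁)^((γ−1)/γ) = 397.1 K; V₂ = V₁·(P₁/P₂)^(1/γ) = 1.494 L.
P constant ⇒ V ∝ T: P₃ = P₂; V₃ = V₂·(T₃/T₂) = 0.7899 L.
Reversible adiabatic, γ = 1.30: T₄ = T₃·(V₃/V₄)^(γ−1) = 254.9 K; P₄ = P₃·(V₃/V₄)^γ = 477.1 kPa.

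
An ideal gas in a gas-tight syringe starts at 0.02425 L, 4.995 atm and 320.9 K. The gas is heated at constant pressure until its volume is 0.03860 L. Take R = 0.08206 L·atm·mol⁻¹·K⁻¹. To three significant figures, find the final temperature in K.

Isobaric, so V/T is constant: P₂ = P₁; T₂ = T₁·(V₂/V₁) = 510.8 K.

T₂ ≈ 511 K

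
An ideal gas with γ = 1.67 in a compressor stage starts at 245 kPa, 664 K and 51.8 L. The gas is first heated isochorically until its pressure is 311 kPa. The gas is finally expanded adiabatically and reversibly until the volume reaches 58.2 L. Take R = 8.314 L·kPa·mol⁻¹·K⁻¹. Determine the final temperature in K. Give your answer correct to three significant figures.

T₃ ≈ 780 K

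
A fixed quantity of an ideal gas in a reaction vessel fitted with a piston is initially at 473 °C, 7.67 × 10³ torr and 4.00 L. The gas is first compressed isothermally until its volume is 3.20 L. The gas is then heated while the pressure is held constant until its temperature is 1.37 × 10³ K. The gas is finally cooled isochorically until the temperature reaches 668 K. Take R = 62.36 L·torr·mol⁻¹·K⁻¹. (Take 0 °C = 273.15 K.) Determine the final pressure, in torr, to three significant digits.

P₄ ≈ 4.67e+03 torr

Convert: T₁ = 746.1 K.
Isothermal, so P V is constant: T₂ = T₁; P₂ = P₁·(V₁/V₂) = 9588 torr.
P constant ⇒ V ∝ T: P₃ = P₂; V₃ = V₂·(T₃/T₂) = 5.875 L.
Isochoric, so P/T is constant: V₄ = V₃; P₄ = P₃·(T₄/T₃) = 4675 torr.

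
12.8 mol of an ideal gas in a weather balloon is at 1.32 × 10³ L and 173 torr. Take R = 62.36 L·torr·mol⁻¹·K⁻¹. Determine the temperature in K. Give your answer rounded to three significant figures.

PV = nRT ⇒ T = PV/(nR) = (173 × 1.32e+03) / (12.8 × 62.36)

T ≈ 286 K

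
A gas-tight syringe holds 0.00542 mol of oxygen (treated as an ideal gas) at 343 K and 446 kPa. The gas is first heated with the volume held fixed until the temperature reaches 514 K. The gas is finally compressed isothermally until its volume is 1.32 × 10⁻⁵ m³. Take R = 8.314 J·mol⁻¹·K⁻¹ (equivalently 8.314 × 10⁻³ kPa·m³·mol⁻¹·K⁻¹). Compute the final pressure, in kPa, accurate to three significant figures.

From PV = nRT: V₁ = nRT₁/P₁ = 3.466e-05 m³.
V constant ⇒ P ∝ T: V₂ = V₁; P₂ = P₁·(T₂/T₁) = 668.3 kPa.
T constant ⇒ Boyle's law P V = const: T₃ = T₂; P₃ = P₂·(V₂/V₃) = 1755 kPa.

P₃ ≈ 1.75e+03 kPa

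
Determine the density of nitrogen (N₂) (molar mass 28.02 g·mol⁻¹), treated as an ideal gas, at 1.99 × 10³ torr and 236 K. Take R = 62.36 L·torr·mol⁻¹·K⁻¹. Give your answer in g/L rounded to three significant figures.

ρ = PM/(RT) = (1.99e+03 × 28.02) / (62.36 × 236.0)

ρ ≈ 3.79 g/L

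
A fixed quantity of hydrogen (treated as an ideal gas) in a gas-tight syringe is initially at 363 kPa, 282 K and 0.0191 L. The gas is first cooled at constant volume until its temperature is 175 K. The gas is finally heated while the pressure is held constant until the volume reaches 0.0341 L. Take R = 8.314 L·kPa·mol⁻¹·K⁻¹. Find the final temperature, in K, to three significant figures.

T₃ ≈ 312 K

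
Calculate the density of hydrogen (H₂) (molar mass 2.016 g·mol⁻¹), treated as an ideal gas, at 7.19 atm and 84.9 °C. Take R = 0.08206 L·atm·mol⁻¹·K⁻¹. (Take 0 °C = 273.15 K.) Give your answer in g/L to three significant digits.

ρ ≈ 0.493 g/L

ρ = PM/(RT) = (7.19 × 2.016) / (0.08206 × 358.0)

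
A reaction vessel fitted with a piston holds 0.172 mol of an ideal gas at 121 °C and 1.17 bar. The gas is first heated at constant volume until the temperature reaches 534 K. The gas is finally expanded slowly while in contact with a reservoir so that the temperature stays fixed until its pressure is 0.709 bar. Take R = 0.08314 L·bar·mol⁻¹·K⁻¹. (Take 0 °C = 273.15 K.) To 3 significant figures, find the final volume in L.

V₃ ≈ 10.8 L

Convert: T₁ = 394.1 K.
From PV = nRT: V₁ = nRT₁/P₁ = 4.817 L.
Isochoric, so P/T is constant: V₂ = V₁; P₂ = P₁·(T₂/T₁) = 1.585 bar.
T constant ⇒ Boyle's law P V = const: T₃ = T₂; V₃ = V₂·(P₂/P₃) = 10.77 L.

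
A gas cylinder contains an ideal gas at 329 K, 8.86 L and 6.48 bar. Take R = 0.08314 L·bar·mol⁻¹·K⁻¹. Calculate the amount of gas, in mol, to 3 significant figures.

PV = nRT ⇒ n = PV/(RT) = (6.48 × 8.86) / (0.08314 × 329)

n ≈ 2.10 mol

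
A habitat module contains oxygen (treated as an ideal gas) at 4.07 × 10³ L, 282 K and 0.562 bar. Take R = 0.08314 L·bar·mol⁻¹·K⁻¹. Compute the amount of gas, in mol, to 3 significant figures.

PV = nRT ⇒ n = PV/(RT) = (0.562 × 4.07e+03) / (0.08314 × 282)

n ≈ 97.6 mol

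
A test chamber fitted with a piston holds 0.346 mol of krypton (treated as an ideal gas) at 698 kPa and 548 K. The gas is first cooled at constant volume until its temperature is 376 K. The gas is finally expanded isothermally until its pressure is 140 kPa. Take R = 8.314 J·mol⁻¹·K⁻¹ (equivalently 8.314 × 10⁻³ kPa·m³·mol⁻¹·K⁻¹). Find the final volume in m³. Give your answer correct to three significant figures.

V₃ ≈ 0.00773 m³

From PV = nRT: V₁ = nRT₁/P₁ = 0.002258 m³.
Isochoric, so P/T is constant: V₂ = V₁; P₂ = P₁·(T₂/T₁) = 478.9 kPa.
Isothermal, so P V is constant: T₃ = T₂; V₃ = V₂·(P₂/P₃) = 0.007726 m³.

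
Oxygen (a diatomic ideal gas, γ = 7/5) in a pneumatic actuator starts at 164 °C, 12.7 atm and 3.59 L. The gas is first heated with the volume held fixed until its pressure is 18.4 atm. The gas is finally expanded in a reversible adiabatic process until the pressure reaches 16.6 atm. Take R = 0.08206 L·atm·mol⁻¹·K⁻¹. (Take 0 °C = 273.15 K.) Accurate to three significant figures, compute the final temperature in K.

T₃ ≈ 615 K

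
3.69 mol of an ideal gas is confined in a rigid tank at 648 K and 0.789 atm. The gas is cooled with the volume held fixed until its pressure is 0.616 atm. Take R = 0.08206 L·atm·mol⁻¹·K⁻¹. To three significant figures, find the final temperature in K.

From PV = nRT: V₁ = nRT₁/P₁ = 248.7 L.
Isochoric, so P/T is constant: V₂ = V₁; T₂ = T₁·(P₂/P₁) = 505.9 K.

T₂ ≈ 506 K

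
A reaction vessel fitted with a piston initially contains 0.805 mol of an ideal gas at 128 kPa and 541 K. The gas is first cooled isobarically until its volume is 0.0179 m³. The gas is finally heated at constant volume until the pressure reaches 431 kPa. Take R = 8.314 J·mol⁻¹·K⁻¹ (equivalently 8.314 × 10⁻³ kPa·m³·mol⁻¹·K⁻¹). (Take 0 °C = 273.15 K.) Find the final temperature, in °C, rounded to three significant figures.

T₃ ≈ 880 °C

From PV = nRT: V₁ = nRT₁/P₁ = 0.02829 m³.
P constant ⇒ V ∝ T: P₂ = P₁; T₂ = T₁·(V₂/V₁) = 342.3 K.
V constant ⇒ P ∝ T: V₃ = V₂; T₃ = T₂·(P₃/P₂) = 1153 K.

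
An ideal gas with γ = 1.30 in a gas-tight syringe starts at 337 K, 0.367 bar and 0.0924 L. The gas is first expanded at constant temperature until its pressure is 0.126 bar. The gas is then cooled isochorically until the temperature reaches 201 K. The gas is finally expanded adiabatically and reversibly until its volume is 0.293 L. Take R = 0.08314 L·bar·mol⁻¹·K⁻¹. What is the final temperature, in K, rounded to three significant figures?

T₄ ≈ 196 K

T constant ⇒ Boyle's law P V = const: T₂ = T₁; V₂ = V₁·(P₁/P₂) = 0.2691 L.
V constant ⇒ P ∝ T: V₃ = V₂; P₃ = P₂·(T₃/T₂) = 0.07515 bar.
Reversible adiabatic, γ = 1.30: T₄ = T₃·(V₃/V₄)^(γ−1) = 195.9 K; P₄ = P₃·(V₃/V₄)^γ = 0.06729 bar.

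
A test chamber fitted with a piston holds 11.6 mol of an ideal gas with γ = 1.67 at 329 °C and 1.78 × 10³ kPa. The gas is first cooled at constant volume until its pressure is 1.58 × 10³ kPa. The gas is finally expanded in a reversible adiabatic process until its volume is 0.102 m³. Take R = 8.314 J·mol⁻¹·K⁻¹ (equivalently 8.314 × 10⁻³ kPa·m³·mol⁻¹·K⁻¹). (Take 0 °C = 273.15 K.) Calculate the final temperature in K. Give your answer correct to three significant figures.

T₃ ≈ 249 K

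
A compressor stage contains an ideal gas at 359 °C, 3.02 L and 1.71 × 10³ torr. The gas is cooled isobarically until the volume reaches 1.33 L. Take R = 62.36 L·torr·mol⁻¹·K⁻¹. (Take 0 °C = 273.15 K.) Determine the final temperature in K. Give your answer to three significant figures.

Convert: T₁ = 632.1 K.
Isobaric, so V/T is constant: P₂ = P₁; T₂ = T₁·(V₂/V₁) = 278.4 K.

T₂ ≈ 278 K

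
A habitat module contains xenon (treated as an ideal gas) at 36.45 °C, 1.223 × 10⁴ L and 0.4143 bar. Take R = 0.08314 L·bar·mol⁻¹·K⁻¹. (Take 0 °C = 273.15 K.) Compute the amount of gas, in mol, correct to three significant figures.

Convert: T = 309.60 K.
PV = nRT ⇒ n = PV/(RT) = (0.4143 × 1.223e+04) / (0.08314 × 309.60)

n ≈ 197 mol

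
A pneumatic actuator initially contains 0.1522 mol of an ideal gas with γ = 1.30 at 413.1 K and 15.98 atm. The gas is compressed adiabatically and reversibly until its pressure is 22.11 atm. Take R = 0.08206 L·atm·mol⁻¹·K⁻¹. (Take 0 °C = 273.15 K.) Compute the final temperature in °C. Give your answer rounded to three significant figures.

T₂ ≈ 172 °C

From PV = nRT: V₁ = nRT₁/P₁ = 0.3229 L.
Reversible adiabatic, γ = 1.30: T₂ = T₁·(P₂/P₁)^((γ−1)/γ) = 445.2 K; V₂ = V₁·(P₁/P₂)^(1/γ) = 0.2515 L.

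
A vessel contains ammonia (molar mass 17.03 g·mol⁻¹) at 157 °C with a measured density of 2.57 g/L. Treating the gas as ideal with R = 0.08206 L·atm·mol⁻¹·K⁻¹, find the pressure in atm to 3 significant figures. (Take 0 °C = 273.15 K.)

P ≈ 5.33 atm

ρ = PM/(RT) ⇒ P = ρRT/M = (2.57 × 0.08206 × 430.1) / 17.03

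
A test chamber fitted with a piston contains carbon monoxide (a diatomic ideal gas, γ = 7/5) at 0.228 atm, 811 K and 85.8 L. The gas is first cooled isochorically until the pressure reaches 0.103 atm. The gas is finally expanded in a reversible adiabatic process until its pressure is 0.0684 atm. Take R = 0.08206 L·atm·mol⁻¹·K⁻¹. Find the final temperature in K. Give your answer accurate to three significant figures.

T₃ ≈ 326 K

Isochoric, so P/T is constant: V₂ = V₁; T₂ = T₁·(P₂/P₁) = 366.4 K.
Reversible adiabatic, γ = 7/5: T₃ = T₂·(P₃/P₂)^((γ−1)/γ) = 325.9 K; V₃ = V₂·(P₂/P₃)^(1/γ) = 114.9 L.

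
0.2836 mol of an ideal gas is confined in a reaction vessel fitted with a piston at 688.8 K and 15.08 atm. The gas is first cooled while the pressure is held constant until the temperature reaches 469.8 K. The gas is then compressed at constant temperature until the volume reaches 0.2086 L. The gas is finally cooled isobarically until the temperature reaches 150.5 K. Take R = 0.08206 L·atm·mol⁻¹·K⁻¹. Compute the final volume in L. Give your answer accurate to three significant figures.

V₄ ≈ 0.0668 L

From PV = nRT: V₁ = nRT₁/P₁ = 1.063 L.
Isobaric, so V/T is constant: P₂ = P₁; V₂ = V₁·(T₂/T₁) = 0.7250 L.
Isothermal, so P V is constant: T₃ = T₂; P₃ = P₂·(V₂/V₃) = 52.41 atm.
Isobaric, so V/T is constant: P₄ = P₃; V₄ = V₃·(T₄/T₃) = 0.06682 L.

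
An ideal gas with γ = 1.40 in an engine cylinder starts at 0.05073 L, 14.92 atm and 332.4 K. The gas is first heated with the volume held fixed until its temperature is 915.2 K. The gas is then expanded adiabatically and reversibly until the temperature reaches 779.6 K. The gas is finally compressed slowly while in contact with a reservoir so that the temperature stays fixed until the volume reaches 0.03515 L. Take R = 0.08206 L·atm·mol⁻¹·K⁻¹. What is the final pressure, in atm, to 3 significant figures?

P₄ ≈ 50.5 atm

V constant ⇒ P ∝ T: V₂ = V₁; P₂ = P₁·(T₂/T₁) = 41.08 atm.
Reversible adiabatic, γ = 1.40: P₃ = P₂·(T₃/T₂)^(γ/(γ−1)) = 23.44 atm; V₃ = V₂·(T₂/T₃)^(1/(γ−1)) = 0.07575 L.
T constant ⇒ Boyle's law P V = const: T₄ = T₃; P₄ = P₃·(V₃/V₄) = 50.50 atm.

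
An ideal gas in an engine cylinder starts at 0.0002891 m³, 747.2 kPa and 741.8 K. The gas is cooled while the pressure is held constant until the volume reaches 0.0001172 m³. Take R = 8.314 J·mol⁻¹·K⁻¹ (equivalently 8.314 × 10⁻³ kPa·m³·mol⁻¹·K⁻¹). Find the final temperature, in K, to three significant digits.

T₂ ≈ 301 K

Isobaric, so V/T is constant: P₂ = P₁; T₂ = T₁·(V₂/V₁) = 300.7 K.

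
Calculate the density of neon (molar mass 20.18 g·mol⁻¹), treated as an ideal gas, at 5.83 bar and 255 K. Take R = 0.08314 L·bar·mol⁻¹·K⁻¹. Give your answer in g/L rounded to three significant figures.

ρ ≈ 5.55 g/L

ρ = PM/(RT) = (5.83 × 20.18) / (0.08314 × 255.0)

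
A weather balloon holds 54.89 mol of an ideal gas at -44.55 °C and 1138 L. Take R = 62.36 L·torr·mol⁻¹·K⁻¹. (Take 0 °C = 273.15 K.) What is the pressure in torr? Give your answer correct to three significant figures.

P ≈ 688 torr

Convert: T = 228.60 K.
PV = nRT ⇒ P = nRT/V = (54.89 × 62.36 × 228.60) / 1138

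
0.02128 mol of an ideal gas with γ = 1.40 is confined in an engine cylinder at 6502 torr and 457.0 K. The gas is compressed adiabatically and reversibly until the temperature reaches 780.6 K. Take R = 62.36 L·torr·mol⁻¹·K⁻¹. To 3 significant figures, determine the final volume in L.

From PV = nRT: V₁ = nRT₁/P₁ = 0.09327 L.
Reversible adiabatic, γ = 1.40: P₂ = P₁·(T₂/T₁)^(γ/(γ−1)) = 4.235e+04 torr; V₂ = V₁·(T₁/T₂)^(1/(γ−1)) = 0.02446 L.

V₂ ≈ 0.0245 L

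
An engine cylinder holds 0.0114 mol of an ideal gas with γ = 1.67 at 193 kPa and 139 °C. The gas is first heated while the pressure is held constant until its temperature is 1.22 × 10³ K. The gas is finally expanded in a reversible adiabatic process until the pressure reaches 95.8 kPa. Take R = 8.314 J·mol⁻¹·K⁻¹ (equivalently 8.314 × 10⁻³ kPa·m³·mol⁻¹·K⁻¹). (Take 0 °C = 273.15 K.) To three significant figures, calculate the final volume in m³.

Convert: T₁ = 412.1 K.
From PV = nRT: V₁ = nRT₁/P₁ = 0.0002024 m³.
Isobaric, so V/T is constant: P₂ = P₁; V₂ = V₁·(T₂/T₁) = 0.0005991 m³.
Adiabatic (γ = 1.67), T V^(γ−1) and P V^γ constant: T₃ = T₂·(P₃/P₂)^((γ−1)/γ) = 921.1 K; V₃ = V₂·(P₂/P₃)^(1/γ) = 0.0009113 m³.

V₃ ≈ 0.000911 m³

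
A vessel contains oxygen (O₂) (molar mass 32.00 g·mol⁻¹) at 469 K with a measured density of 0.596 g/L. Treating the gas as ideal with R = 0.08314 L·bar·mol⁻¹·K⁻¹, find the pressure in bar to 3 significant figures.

ρ = PM/(RT) ⇒ P = ρRT/M = (0.596 × 0.08314 × 469.0) / 32.00

P ≈ 0.726 bar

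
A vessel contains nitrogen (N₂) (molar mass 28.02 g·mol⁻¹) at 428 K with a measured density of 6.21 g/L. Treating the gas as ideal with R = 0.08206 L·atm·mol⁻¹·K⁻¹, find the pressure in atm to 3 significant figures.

ρ = PM/(RT) ⇒ P = ρRT/M = (6.21 × 0.08206 × 428.0) / 28.02

P ≈ 7.78 atm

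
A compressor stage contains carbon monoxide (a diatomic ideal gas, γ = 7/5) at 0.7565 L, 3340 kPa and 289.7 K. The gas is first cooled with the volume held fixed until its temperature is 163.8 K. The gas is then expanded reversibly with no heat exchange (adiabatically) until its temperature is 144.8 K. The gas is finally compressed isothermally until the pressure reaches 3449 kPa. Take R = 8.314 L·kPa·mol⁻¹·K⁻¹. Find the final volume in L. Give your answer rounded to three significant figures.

V₄ ≈ 0.366 L

Isochoric, so P/T is constant: V₂ = V₁; P₂ = P₁·(T₂/T₁) = 1888 kPa.
Adiabatic (γ = 7/5), T V^(γ−1) and P V^γ constant: P₃ = P₂·(T₃/T₂)^(γ/(γ−1)) = 1227 kPa; V₃ = V₂·(T₂/T₃)^(1/(γ−1)) = 1.030 L.
Isothermal, so P V is constant: T₄ = T₃; V₄ = V₃·(P₃/P₄) = 0.3662 L.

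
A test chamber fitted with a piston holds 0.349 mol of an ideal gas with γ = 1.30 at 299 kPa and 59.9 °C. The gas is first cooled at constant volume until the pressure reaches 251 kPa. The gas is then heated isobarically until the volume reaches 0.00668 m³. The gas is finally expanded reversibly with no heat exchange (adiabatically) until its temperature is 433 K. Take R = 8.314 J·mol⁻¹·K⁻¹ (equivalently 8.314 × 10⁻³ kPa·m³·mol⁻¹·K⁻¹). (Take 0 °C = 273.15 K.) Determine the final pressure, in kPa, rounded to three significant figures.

P₄ ≈ 71.9 kPa

Convert: T₁ = 333.0 K.
From PV = nRT: V₁ = nRT₁/P₁ = 0.003232 m³.
Isochoric, so P/T is constant: V₂ = V₁; T₂ = T₁·(P₂/P₁) = 279.6 K.
P constant ⇒ V ∝ T: P₃ = P₂; T₃ = T₂·(V₃/V₂) = 577.8 K.
Reversible adiabatic, γ = 1.30: P₄ = P₃·(T₄/T₃)^(γ/(γ−1)) = 71.88 kPa; V₄ = V₃·(T₃/T₄)^(1/(γ−1)) = 0.01748 m³.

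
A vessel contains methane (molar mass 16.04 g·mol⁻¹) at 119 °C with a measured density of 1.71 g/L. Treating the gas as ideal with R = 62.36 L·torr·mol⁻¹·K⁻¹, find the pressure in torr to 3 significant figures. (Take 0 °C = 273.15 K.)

P ≈ 2.61e+03 torr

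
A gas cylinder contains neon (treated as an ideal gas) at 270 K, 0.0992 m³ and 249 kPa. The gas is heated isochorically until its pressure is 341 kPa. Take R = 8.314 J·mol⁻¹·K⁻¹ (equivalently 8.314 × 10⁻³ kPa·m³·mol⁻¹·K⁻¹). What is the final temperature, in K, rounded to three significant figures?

Isochoric, so P/T is constant: V₂ = V₁; T₂ = T₁·(P₂/P₁) = 369.8 K.

T₂ ≈ 370 K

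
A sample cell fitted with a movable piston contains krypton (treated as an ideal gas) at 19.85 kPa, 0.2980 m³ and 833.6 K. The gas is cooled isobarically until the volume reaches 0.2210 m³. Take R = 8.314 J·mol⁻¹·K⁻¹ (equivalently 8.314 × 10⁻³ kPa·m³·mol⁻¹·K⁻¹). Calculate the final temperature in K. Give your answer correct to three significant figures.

Isobaric, so V/T is constant: P₂ = P₁; T₂ = T₁·(V₂/V₁) = 618.2 K.

T₂ ≈ 618 K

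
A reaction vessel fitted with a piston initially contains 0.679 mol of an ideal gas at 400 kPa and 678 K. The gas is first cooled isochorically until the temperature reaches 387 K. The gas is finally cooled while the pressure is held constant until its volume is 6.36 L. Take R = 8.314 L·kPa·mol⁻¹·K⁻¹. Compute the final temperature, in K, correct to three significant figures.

From PV = nRT: V₁ = nRT₁/P₁ = 9.569 L.
Isochoric, so P/T is constant: V₂ = V₁; P₂ = P₁·(T₂/T₁) = 228.3 kPa.
P constant ⇒ V ∝ T: P₃ = P₂; T₃ = T₂·(V₃/V₂) = 257.2 K.

T₃ ≈ 257 K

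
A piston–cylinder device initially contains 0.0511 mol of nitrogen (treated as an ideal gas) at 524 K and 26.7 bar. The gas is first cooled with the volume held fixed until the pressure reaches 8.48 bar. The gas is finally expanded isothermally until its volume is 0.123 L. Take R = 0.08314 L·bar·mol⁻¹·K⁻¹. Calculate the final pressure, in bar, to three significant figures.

P₃ ≈ 5.75 bar

From PV = nRT: V₁ = nRT₁/P₁ = 0.08338 L.
Isochoric, so P/T is constant: V₂ = V₁; T₂ = T₁·(P₂/P₁) = 166.4 K.
T constant ⇒ Boyle's law P V = const: T₃ = T₂; P₃ = P₂·(V₂/V₃) = 5.748 bar.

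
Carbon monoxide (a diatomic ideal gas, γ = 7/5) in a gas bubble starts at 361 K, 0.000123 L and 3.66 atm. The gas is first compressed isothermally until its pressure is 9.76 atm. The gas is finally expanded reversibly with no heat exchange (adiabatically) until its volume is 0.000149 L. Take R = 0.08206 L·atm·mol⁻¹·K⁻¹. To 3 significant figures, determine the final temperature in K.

T₃ ≈ 226 K

Isothermal, so P V is constant: T₂ = T₁; V₂ = V₁·(P₁/P₂) = 4.613e-05 L.
Adiabatic (γ = 7/5), T V^(γ−1) and P V^γ constant: T₃ = T₂·(V₂/V₃)^(γ−1) = 225.8 K; P₃ = P₂·(V₂/V₃)^γ = 1.890 atm.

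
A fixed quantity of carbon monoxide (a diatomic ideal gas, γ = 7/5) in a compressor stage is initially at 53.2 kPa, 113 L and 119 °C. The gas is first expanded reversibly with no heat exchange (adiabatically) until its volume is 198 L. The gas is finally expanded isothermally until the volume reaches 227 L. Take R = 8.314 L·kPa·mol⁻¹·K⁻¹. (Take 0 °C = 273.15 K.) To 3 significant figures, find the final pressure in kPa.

P₃ ≈ 21.2 kPa

Convert: T₁ = 392.1 K.
Adiabatic (γ = 7/5), T V^(γ−1) and P V^γ constant: T₂ = T₁·(V₁/V₂)^(γ−1) = 313.3 K; P₂ = P₁·(V₁/V₂)^γ = 24.26 kPa.
Isothermal, so P V is constant: T₃ = T₂; P₃ = P₂·(V₂/V₃) = 21.16 kPa.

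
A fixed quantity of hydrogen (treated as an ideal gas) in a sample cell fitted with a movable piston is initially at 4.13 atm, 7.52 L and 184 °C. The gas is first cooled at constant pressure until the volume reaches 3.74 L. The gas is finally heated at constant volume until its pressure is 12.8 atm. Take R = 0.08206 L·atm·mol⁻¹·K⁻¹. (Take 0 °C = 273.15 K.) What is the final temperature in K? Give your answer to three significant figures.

Convert: T₁ = 457.1 K.
Isobaric, so V/T is constant: P₂ = P₁; T₂ = T₁·(V₂/V₁) = 227.4 K.
V constant ⇒ P ∝ T: V₃ = V₂; T₃ = T₂·(P₃/P₂) = 704.6 K.

T₃ ≈ 705 K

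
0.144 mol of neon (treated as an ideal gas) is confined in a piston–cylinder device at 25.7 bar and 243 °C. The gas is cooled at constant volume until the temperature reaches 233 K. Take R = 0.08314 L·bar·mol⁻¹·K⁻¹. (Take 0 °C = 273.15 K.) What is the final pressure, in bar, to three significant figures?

P₂ ≈ 11.6 bar

Convert: T₁ = 516.1 K.
From PV = nRT: V₁ = nRT₁/P₁ = 0.2404 L.
V constant ⇒ P ∝ T: V₂ = V₁; P₂ = P₁·(T₂/T₁) = 11.60 bar.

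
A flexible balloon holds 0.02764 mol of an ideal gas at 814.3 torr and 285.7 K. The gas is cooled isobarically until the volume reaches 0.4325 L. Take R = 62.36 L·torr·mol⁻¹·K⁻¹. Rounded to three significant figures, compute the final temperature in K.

T₂ ≈ 204 K

From PV = nRT: V₁ = nRT₁/P₁ = 0.6047 L.
P constant ⇒ V ∝ T: P₂ = P₁; T₂ = T₁·(V₂/V₁) = 204.3 K.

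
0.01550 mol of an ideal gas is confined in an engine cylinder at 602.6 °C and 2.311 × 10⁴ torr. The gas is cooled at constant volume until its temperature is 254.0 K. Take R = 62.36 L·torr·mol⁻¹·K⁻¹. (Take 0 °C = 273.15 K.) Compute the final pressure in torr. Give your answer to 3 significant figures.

Convert: T₁ = 875.8 K.
From PV = nRT: V₁ = nRT₁/P₁ = 0.03663 L.
Isochoric, so P/T is constant: V₂ = V₁; P₂ = P₁·(T₂/T₁) = 6703 torr.

P₂ ≈ 6.70e+03 torr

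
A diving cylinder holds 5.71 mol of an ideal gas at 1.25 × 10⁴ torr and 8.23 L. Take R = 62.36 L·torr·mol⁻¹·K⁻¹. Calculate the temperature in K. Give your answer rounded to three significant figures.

PV = nRT ⇒ T = PV/(nR) = (1.25e+04 × 8.23) / (5.71 × 62.36)

T ≈ 289 K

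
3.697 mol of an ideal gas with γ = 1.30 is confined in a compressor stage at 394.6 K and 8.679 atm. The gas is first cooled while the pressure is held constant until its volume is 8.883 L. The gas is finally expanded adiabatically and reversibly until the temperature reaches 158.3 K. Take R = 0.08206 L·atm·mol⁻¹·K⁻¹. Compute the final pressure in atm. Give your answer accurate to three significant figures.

From PV = nRT: V₁ = nRT₁/P₁ = 13.79 L.
Isobaric, so V/T is constant: P₂ = P₁; T₂ = T₁·(V₂/V₁) = 254.1 K.
Adiabatic (γ = 1.30), T V^(γ−1) and P V^γ constant: P₃ = P₂·(T₃/T₂)^(γ/(γ−1)) = 1.116 atm; V₃ = V₂·(T₂/T₃)^(1/(γ−1)) = 43.03 L.

P₃ ≈ 1.12 atm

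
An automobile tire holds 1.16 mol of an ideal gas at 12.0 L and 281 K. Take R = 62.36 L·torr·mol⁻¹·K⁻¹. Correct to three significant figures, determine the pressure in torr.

PV = nRT ⇒ P = nRT/V = (1.16 × 62.36 × 281) / 12.0

P ≈ 1.69e+03 torr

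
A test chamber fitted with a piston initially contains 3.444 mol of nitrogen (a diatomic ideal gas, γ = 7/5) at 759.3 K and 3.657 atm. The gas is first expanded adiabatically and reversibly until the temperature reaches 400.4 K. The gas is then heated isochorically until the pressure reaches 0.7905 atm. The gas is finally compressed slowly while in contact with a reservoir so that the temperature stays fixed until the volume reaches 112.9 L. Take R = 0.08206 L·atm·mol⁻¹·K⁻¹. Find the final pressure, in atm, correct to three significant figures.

From PV = nRT: V₁ = nRT₁/P₁ = 58.68 L.
Adiabatic (γ = 7/5), T V^(γ−1) and P V^γ constant: P₂ = P₁·(T₂/T₁)^(γ/(γ−1)) = 0.3894 atm; V₂ = V₁·(T₁/T₂)^(1/(γ−1)) = 290.6 L.
V constant ⇒ P ∝ T: V₃ = V₂; T₃ = T₂·(P₃/P₂) = 812.8 K.
T constant ⇒ Boyle's law P V = const: T₄ = T₃; P₄ = P₃·(V₃/V₄) = 2.035 atm.

P₄ ≈ 2.03 atm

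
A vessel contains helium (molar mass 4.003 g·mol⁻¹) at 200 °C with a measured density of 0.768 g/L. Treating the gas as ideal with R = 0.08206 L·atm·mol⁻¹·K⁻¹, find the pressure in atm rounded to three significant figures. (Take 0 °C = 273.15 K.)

P ≈ 7.45 atm

ρ = PM/(RT) ⇒ P = ρRT/M = (0.768 × 0.08206 × 473.1) / 4.003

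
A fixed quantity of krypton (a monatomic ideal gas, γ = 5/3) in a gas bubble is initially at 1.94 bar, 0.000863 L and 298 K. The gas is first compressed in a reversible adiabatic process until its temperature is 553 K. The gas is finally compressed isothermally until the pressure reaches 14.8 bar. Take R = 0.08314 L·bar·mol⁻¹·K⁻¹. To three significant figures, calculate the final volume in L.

Reversible adiabatic, γ = 5/3: P₂ = P₁·(T₂/T₁)^(γ/(γ−1)) = 9.101 bar; V₂ = V₁·(T₁/T₂)^(1/(γ−1)) = 0.0003414 L.
T constant ⇒ Boyle's law P V = const: T₃ = T₂; V₃ = V₂·(P₂/P₃) = 0.0002099 L.

V₃ ≈ 0.000210 L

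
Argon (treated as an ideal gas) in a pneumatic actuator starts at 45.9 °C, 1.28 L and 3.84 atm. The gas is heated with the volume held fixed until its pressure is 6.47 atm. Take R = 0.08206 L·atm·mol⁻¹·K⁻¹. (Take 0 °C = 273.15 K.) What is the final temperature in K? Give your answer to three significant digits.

Convert: T₁ = 319.0 K.
Isochoric, so P/T is constant: V₂ = V₁; T₂ = T₁·(P₂/P₁) = 537.6 K.

T₂ ≈ 538 K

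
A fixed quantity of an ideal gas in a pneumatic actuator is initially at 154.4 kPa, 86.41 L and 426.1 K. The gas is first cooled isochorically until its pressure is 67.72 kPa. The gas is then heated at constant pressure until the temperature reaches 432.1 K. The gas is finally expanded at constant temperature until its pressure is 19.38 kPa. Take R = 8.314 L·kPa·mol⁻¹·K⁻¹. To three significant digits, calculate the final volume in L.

Isochoric, so P/T is constant: V₂ = V₁; T₂ = T₁·(P₂/P₁) = 186.9 K.
P constant ⇒ V ∝ T: P₃ = P₂; V₃ = V₂·(T₃/T₂) = 199.8 L.
T constant ⇒ Boyle's law P V = const: T₄ = T₃; V₄ = V₃·(P₃/P₄) = 698.1 L.

V₄ ≈ 698 L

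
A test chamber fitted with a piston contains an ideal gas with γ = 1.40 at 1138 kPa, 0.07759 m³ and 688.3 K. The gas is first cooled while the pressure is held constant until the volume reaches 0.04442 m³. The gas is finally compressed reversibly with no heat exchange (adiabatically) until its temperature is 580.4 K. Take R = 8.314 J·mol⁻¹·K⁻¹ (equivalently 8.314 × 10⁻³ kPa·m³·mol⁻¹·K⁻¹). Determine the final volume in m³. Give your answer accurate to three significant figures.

V₃ ≈ 0.0169 m³

P constant ⇒ V ∝ T: P₂ = P₁; T₂ = T₁·(V₂/V₁) = 394.0 K.
Reversible adiabatic, γ = 1.40: P₃ = P₂·(T₃/T₂)^(γ/(γ−1)) = 4413 kPa; V₃ = V₂·(T₂/T₃)^(1/(γ−1)) = 0.01687 m³.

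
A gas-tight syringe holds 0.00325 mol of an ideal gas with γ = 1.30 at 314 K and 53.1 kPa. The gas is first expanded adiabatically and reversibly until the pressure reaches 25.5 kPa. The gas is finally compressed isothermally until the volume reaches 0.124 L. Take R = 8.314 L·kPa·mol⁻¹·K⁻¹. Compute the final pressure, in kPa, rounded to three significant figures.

From PV = nRT: V₁ = nRT₁/P₁ = 0.1598 L.
Reversible adiabatic, γ = 1.30: T₂ = T₁·(P₂/P₁)^((γ−1)/γ) = 265.1 K; V₂ = V₁·(P₁/P₂)^(1/γ) = 0.2809 L.
Isothermal, so P V is constant: T₃ = T₂; P₃ = P₂·(V₂/V₃) = 57.77 kPa.

P₃ ≈ 57.8 kPa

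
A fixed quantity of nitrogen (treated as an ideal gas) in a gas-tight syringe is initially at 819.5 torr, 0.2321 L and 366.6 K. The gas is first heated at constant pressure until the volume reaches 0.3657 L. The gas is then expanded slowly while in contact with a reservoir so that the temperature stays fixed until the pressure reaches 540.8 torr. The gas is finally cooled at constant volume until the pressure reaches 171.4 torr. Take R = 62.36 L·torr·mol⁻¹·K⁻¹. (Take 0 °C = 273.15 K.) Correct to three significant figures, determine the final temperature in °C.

T₄ ≈ -90.1 °C

Isobaric, so V/T is constant: P₂ = P₁; T₂ = T₁·(V₂/V₁) = 577.6 K.
T constant ⇒ Boyle's law P V = const: T₃ = T₂; V₃ = V₂·(P₂/P₃) = 0.5542 L.
V constant ⇒ P ∝ T: V₄ = V₃; T₄ = T₃·(P₄/P₃) = 183.1 K.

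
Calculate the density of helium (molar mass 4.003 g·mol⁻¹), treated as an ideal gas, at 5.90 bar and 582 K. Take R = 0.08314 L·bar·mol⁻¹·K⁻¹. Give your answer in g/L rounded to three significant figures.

ρ = PM/(RT) = (5.90 × 4.003) / (0.08314 × 582.0)

ρ ≈ 0.488 g/L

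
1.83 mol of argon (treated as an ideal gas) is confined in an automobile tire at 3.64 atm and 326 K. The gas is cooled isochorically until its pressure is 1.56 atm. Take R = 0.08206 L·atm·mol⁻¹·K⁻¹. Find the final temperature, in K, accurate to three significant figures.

From PV = nRT: V₁ = nRT₁/P₁ = 13.45 L.
Isochoric, so P/T is constant: V₂ = V₁; T₂ = T₁·(P₂/P₁) = 139.7 K.

T₂ ≈ 140 K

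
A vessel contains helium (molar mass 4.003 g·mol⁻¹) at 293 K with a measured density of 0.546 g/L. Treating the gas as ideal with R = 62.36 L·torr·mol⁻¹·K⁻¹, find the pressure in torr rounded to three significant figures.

P ≈ 2.49e+03 torr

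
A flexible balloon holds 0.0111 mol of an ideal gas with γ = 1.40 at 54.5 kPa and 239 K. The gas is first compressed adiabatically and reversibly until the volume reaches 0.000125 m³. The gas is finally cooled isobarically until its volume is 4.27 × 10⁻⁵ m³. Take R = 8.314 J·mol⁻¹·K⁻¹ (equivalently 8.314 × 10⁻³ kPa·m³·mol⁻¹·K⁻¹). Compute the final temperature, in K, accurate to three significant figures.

From PV = nRT: V₁ = nRT₁/P₁ = 0.0004047 m³.
Reversible adiabatic, γ = 1.40: T₂ = T₁·(V₁/V₂)^(γ−1) = 382.4 K; P₂ = P₁·(V₁/V₂)^γ = 282.3 kPa.
P constant ⇒ V ∝ T: P₃ = P₂; T₃ = T₂·(V₃/V₂) = 130.6 K.

T₃ ≈ 131 K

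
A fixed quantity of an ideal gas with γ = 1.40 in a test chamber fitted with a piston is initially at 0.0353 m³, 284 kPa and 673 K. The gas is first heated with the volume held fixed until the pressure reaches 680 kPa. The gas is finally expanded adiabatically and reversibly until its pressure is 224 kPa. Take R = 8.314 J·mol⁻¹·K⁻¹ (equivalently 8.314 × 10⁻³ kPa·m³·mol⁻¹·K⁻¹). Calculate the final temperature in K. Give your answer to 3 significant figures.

T₃ ≈ 1.17e+03 K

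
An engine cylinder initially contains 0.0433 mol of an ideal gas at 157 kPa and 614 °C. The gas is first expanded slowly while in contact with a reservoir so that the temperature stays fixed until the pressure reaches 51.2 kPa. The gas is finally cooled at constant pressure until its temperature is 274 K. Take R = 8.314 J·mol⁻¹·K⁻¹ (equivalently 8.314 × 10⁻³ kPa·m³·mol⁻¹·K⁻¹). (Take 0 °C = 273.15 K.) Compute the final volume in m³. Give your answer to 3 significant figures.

Convert: T₁ = 887.1 K.
From PV = nRT: V₁ = nRT₁/P₁ = 0.002034 m³.
Isothermal, so P V is constant: T₂ = T₁; V₂ = V₁·(P₁/P₂) = 0.006238 m³.
Isobaric, so V/T is constant: P₃ = P₂; V₃ = V₂·(T₃/T₂) = 0.001927 m³.

V₃ ≈ 0.00193 m³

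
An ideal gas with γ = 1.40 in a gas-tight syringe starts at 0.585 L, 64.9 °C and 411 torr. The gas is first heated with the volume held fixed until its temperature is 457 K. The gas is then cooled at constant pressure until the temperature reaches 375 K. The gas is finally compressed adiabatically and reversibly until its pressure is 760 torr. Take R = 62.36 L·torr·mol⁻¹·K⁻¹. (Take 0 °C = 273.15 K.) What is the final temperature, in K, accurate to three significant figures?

T₄ ≈ 410 K

Convert: T₁ = 338.0 K.
V constant ⇒ P ∝ T: V₂ = V₁; P₂ = P₁·(T₂/T₁) = 555.6 torr.
P constant ⇒ V ∝ T: P₃ = P₂; V₃ = V₂·(T₃/T₂) = 0.4800 L.
Reversible adiabatic, γ = 1.40: T₄ = T₃·(P₄/P₃)^((γ−1)/γ) = 410.1 K; V₄ = V₃·(P₃/P₄)^(1/γ) = 0.3838 L.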